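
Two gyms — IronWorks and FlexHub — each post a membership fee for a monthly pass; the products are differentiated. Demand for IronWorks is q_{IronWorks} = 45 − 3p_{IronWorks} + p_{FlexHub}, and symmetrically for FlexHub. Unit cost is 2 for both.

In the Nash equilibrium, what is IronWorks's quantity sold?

IronWorks's profit: π = (p_{IronWorks} − 2)(45 − 3p_{IronWorks} + p_{FlexHub}).
∂π/∂p_{IronWorks} = 51 − 6p_{IronWorks} + p_{FlexHub} = 0 ⇒ p_{IronWorks} = 8.5 + (1/6)p_{FlexHub}.
Setting p_{IronWorks} = p_{FlexHub} in the reaction function: p_{IronWorks} = 8.5 + (1/6)p_{IronWorks}, so p_{IronWorks} = 8.5 / (5/6) = 10.2.
q_{IronWorks} = 45 − 3·10.2 + 10.2 = 24.6.

24.6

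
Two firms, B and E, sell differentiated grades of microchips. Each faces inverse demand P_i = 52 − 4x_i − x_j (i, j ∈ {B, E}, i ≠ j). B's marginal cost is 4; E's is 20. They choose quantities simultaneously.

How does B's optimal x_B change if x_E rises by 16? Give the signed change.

-2

Firm B's profit: π = x_B(52 − 4x_B − x_E) − 4x_B.
∂π/∂x_B = 48 − 8x_B − x_E = 0 ⇒ x_B = 6 − 0.125x_E.
The reaction-function slope is −0.125, so a 16-unit rise in x_E moves x_B by −0.125 × 16 = −2. B's best response falls — the actions are strategic substitutes.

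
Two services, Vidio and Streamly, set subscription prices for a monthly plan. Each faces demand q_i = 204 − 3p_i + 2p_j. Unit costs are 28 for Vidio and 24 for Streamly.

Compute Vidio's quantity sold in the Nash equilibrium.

129.75

Vidio's profit: π = (p_{Vidio} − 28)(204 − 3p_{Vidio} + 2p_{Streamly}).
∂π/∂p_{Vidio} = 288 − 6p_{Vidio} + 2p_{Streamly} = 0 ⇒ p_{Vidio} = 48 + (1/3)p_{Streamly}.
Similarly p_{Streamly} = 46 + (1/3)p_{Vidio}.
Plugging p_{Streamly} into Vidio's best response: p_{Vidio} = 48 + (1/3)(46 + (1/3)p_{Vidio}) ⇒ (8/9)p_{Vidio} = 190/3, so p_{Vidio} = 71.25.
Then p_{Streamly} = 46 + (1/3)·71.25 = 69.75.
q_{Vidio} = 204 − 3·71.25 + 2·69.75 = 129.75.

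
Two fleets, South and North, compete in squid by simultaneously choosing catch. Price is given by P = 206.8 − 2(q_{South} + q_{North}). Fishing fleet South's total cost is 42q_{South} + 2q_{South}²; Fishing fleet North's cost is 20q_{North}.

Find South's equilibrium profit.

416.16

Fishing fleet South's profit: π = q_{South}(206.8 − 2(q_{South} + q_{North})) − 42q_{South} − 2q_{South}².
∂π/∂q_{South} = 164.8 − 8q_{South} − 2q_{North} = 0, so q_{South} = 20.6 − 0.25q_{North}.
For North: ∂π/∂q_{North} = 186.8 − 4q_{North} − 2q_{South} = 0 ⇒ q_{North} = 46.7 − 0.5q_{South}.
Substituting the second reaction function into the first: q_{South} = 20.6 − 0.25(46.7 − 0.5q_{South}), which gives 0.875q_{South} = 8.925 ⇒ q_{South} = 10.2.
Then q_{North} = 46.7 − 0.5·10.2 = 41.6.
Price P = 206.8 − 2·51.8 = 103.2.
South's profit: (103.2 − 42)·10.2 − 2(10.2)² = 416.16.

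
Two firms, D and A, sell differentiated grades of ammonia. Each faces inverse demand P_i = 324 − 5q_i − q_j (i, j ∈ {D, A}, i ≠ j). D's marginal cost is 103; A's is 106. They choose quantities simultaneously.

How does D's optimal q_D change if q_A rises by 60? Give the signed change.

-6

Firm D's profit: π = q_D(324 − 5q_D − q_A) − 103q_D.
∂π/∂q_D = 221 − 10q_D − q_A = 0 ⇒ q_D = 22.1 − 0.1q_A.
The reaction-function slope is −0.1, so a 60-unit rise in q_A moves q_D by −0.1 × 60 = −6. D's best response falls — the actions are strategic substitutes.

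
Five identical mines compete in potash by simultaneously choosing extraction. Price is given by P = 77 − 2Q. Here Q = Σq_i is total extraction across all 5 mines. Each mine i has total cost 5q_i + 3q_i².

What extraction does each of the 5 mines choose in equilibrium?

4

A representative mine's profit is π_i = q_i(77 − 2Q) − 5q_i − 3q_i², with Q = q_i + Σ_{j≠i} q_j.
First-order condition: 72 − 10q_i − 2Σ_{j≠i} q_j = 0.
Imposing symmetry (q_j = q for all j) turns Σ_{j≠i} q_j into 4q, so 72 = 18q and q = 4.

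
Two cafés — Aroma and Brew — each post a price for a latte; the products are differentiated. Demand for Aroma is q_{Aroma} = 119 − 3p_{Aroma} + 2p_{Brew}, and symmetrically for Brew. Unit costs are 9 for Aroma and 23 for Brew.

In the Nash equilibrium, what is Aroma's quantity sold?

Aroma's profit: π = (p_{Aroma} − 9)(119 − 3p_{Aroma} + 2p_{Brew}).
∂π/∂p_{Aroma} = 146 − 6p_{Aroma} + 2p_{Brew} = 0 ⇒ p_{Aroma} = 73/3 + (1/3)p_{Brew}.
Similarly p_{Brew} = 94/3 + (1/3)p_{Aroma}.
Solving the two reaction functions simultaneously: (1 − (1/3)(1/3))p_{Aroma} = 73/3 + (1/3)·(94/3), so (8/9)p_{Aroma} = 313/9 and p_{Aroma} = 39.125.
Then p_{Brew} = 94/3 + (1/3)·39.125 = 44.375.
q_{Aroma} = 119 − 3·39.125 + 2·44.375 = 90.375.

90.375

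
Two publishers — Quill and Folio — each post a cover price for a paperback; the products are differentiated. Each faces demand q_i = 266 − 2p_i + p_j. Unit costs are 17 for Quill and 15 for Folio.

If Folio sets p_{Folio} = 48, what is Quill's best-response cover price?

87

Quill's profit: π = (p_{Quill} − 17)(266 − 2p_{Quill} + p_{Folio}).
∂π/∂p_{Quill} = 300 − 4p_{Quill} + p_{Folio} = 0 ⇒ p_{Quill} = 75 + 0.25p_{Folio}.
At p_{Folio} = 48: p_{Quill} = 75 + 0.25·48 = 87.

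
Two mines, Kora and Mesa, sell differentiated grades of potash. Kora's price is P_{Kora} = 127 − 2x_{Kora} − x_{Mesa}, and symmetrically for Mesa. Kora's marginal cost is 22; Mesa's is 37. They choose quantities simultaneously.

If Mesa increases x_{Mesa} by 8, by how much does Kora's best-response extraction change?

Mine Kora's profit: π = x_{Kora}(127 − 2x_{Kora} − x_{Mesa}) − 22x_{Kora}.
∂π/∂x_{Kora} = 105 − 4x_{Kora} − x_{Mesa} = 0 ⇒ x_{Kora} = 26.25 − 0.25x_{Mesa}.
The reaction-function slope is −0.25, so an 8-unit rise in x_{Mesa} moves x_{Kora} by −0.25 × 8 = −2. Kora's best response falls — the actions are strategic substitutes.

-2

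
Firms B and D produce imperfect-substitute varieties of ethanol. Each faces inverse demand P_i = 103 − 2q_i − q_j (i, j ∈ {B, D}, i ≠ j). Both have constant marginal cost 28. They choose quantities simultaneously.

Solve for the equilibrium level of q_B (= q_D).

15

Firm B's profit: π = q_B(103 − 2q_B − q_D) − 28q_B.
∂π/∂q_B = 75 − 4q_B − q_D = 0 ⇒ q_B = 18.75 − 0.25q_D.
By symmetry q_D = q_B; substituting into the reaction function, 1.25q_B = 18.75 and q_B = 15.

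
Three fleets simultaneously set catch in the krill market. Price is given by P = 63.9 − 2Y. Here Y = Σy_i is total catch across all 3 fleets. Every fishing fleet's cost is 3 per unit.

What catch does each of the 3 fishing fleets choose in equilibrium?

7.6125

A representative fishing fleet's profit is π_i = y_i(63.9 − 2Y) − 3y_i, with Y = y_i + Σ_{j≠i} y_j.
First-order condition: 60.9 − 4y_i − 2Σ_{j≠i} y_j = 0.
With identical fishing fleets, set every y_j = y: then 60.9 − 4y − 4y = 0, i.e. y = 60.9/8 = 7.6125.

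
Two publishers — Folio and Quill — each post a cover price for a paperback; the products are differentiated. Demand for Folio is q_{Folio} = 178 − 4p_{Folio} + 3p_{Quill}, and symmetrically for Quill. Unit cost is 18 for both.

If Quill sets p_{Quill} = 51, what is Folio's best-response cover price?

Folio's profit: π = (p_{Folio} − 18)(178 − 4p_{Folio} + 3p_{Quill}).
∂π/∂p_{Folio} = 250 − 8p_{Folio} + 3p_{Quill} = 0 ⇒ p_{Folio} = 31.25 + 0.375p_{Quill}.
At p_{Quill} = 51: p_{Folio} = 31.25 + 0.375·51 = 50.375.

50.375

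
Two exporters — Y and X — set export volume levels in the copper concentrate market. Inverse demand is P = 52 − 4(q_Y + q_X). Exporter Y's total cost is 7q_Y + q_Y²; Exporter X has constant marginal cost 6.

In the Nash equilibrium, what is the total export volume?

7.125

Exporter Y's profit: π = q_Y(52 − 4(q_Y + q_X)) − 7q_Y − q_Y².
∂π/∂q_Y = 45 − 10q_Y − 4q_X = 0, so q_Y = 4.5 − 0.4q_X.
For X: ∂π/∂q_X = 46 − 8q_X − 4q_Y = 0 ⇒ q_X = 5.75 − 0.5q_Y.
Plugging q_X into Y's best response: q_Y = 4.5 − 0.4(5.75 − 0.5q_Y) ⇒ 0.8q_Y = 2.2, so q_Y = 2.75.
Then q_X = 5.75 − 0.5·2.75 = 4.375.
Total export volume: 2.75 + 4.375 = 7.125.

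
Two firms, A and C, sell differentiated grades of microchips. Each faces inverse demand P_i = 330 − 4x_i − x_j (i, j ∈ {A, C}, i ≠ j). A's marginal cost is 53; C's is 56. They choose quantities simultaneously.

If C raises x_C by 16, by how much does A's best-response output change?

-2

Firm A's profit: π = x_A(330 − 4x_A − x_C) − 53x_A.
∂π/∂x_A = 277 − 8x_A − x_C = 0 ⇒ x_A = 34.625 − 0.125x_C.
The reaction-function slope is −0.125, so a 16-unit rise in x_C moves x_A by −0.125 × 16 = −2. A's best response falls — the actions are strategic substitutes.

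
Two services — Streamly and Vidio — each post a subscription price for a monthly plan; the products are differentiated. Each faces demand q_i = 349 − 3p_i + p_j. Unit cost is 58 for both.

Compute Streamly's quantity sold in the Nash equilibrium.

Streamly's profit: π = (p_{Streamly} − 58)(349 − 3p_{Streamly} + p_{Vidio}).
∂π/∂p_{Streamly} = 523 − 6p_{Streamly} + p_{Vidio} = 0 ⇒ p_{Streamly} = 523/6 + (1/6)p_{Vidio}.
By symmetry p_{Vidio} = p_{Streamly}; substituting into the reaction function, (5/6)p_{Streamly} = 523/6 and p_{Streamly} = 104.6.
q_{Streamly} = 349 − 3·104.6 + 104.6 = 139.8.

139.8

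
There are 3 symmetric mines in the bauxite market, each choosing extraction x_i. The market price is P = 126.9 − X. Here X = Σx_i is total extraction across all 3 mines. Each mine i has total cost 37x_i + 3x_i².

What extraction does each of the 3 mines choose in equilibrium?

8.99

A representative mine's profit is π_i = x_i(126.9 − X) − 37x_i − 3x_i², with X = x_i + Σ_{j≠i} x_j.
First-order condition: 89.9 − 8x_i − Σ_{j≠i} x_j = 0.
In a symmetric equilibrium every mine chooses the same x, so Σ_{j≠i} x_j = 2x. The condition becomes 89.9 − 10x = 0, giving x = 89.9/10 = 8.99.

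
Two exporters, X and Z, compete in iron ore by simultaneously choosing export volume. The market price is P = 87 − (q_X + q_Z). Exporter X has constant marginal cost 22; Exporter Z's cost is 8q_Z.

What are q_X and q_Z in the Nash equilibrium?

Exporter X's profit: π = q_X(87 − (q_X + q_Z)) − 22q_X.
∂π/∂q_X = 65 − 2q_X − q_Z = 0, so q_X = 32.5 − 0.5q_Z.
By the same steps for Z: q_Z = 39.5 − 0.5q_X.
Substituting the second reaction function into the first: q_X = 32.5 − 0.5(39.5 − 0.5q_X), which gives 0.75q_X = 12.75 ⇒ q_X = 17.
Then q_Z = 39.5 − 0.5·17 = 31.

17, 31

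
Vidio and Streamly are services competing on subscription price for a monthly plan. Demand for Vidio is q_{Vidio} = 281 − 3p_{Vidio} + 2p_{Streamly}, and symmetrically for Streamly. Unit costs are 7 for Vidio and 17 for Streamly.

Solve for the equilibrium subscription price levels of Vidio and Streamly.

Vidio's profit: π = (p_{Vidio} − 7)(281 − 3p_{Vidio} + 2p_{Streamly}).
∂π/∂p_{Vidio} = 302 − 6p_{Vidio} + 2p_{Streamly} = 0 ⇒ p_{Vidio} = 151/3 + (1/3)p_{Streamly}.
Similarly p_{Streamly} = 166/3 + (1/3)p_{Vidio}.
Substituting the second reaction function into the first: p_{Vidio} = 151/3 + (1/3)(166/3 + (1/3)p_{Vidio}), which gives (8/9)p_{Vidio} = 619/9 ⇒ p_{Vidio} = 77.375.
Then p_{Streamly} = 166/3 + (1/3)·77.375 = 81.125.

77.375, 81.125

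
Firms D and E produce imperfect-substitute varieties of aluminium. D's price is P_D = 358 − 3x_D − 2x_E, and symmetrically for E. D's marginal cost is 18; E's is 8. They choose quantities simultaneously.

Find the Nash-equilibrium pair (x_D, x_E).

41.875, 44.375

Firm D's profit: π = x_D(358 − 3x_D − 2x_E) − 18x_D.
∂π/∂x_D = 340 − 6x_D − 2x_E = 0 ⇒ x_D = 170/3 − (1/3)x_E.
Similarly x_E = 175/3 − (1/3)x_D.
Substituting the second reaction function into the first: x_D = 170/3 − (1/3)(175/3 − (1/3)x_D), which gives (8/9)x_D = 335/9 ⇒ x_D = 41.875.
Then x_E = 175/3 − (1/3)·41.875 = 44.375.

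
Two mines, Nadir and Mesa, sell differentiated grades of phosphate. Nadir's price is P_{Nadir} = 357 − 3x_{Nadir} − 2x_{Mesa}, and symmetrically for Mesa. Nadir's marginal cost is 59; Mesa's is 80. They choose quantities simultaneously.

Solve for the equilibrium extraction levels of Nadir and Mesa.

38.5625, 33.3125

Mine Nadir's profit: π = x_{Nadir}(357 − 3x_{Nadir} − 2x_{Mesa}) − 59x_{Nadir}.
∂π/∂x_{Nadir} = 298 − 6x_{Nadir} − 2x_{Mesa} = 0 ⇒ x_{Nadir} = 149/3 − (1/3)x_{Mesa}.
Similarly x_{Mesa} = 277/6 − (1/3)x_{Nadir}.
Plugging x_{Mesa} into Nadir's best response: x_{Nadir} = 149/3 − (1/3)(277/6 − (1/3)x_{Nadir}) ⇒ (8/9)x_{Nadir} = 617/18, so x_{Nadir} = 38.5625.
Then x_{Mesa} = 277/6 − (1/3)·38.5625 = 33.3125.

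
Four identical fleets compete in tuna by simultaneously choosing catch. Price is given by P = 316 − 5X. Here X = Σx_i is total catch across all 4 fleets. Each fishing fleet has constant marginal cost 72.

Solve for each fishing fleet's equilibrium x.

9.76

A representative fishing fleet's profit is π_i = x_i(316 − 5X) − 72x_i, with X = x_i + Σ_{j≠i} x_j.
First-order condition: 244 − 10x_i − 5Σ_{j≠i} x_j = 0.
With identical fishing fleets, set every x_j = x: then 244 − 10x − 15x = 0, i.e. x = 244/25 = 9.76.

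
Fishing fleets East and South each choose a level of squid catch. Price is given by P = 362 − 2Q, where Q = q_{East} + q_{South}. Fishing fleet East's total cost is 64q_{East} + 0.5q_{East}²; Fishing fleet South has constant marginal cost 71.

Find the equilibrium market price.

178.375

Fishing fleet East's profit: π = q_{East}(362 − 2(q_{East} + q_{South})) − 64q_{East} − 0.5q_{East}².
∂π/∂q_{East} = 298 − 5q_{East} − 2q_{South} = 0, so q_{East} = 59.6 − 0.4q_{South}.
For South: ∂π/∂q_{South} = 291 − 4q_{South} − 2q_{East} = 0 ⇒ q_{South} = 72.75 − 0.5q_{East}.
Plugging q_{South} into East's best response: q_{East} = 59.6 − 0.4(72.75 − 0.5q_{East}) ⇒ 0.8q_{East} = 30.5, so q_{East} = 38.125.
Then q_{South} = 72.75 − 0.5·38.125 = 53.6875.
Equilibrium price: P = 362 − 2·91.8125 = 178.375.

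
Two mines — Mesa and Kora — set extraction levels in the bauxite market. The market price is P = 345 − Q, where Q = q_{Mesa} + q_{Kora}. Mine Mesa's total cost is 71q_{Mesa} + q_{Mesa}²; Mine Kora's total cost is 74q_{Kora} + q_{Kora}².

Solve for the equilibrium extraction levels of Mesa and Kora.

55, 54

Mine Mesa's profit: π = q_{Mesa}(345 − (q_{Mesa} + q_{Kora})) − 71q_{Mesa} − q_{Mesa}².
∂π/∂q_{Mesa} = 274 − 4q_{Mesa} − q_{Kora} = 0, so q_{Mesa} = 68.5 − 0.25q_{Kora}.
By the same steps for Kora: q_{Kora} = 67.75 − 0.25q_{Mesa}.
Substituting the second reaction function into the first: q_{Mesa} = 68.5 − 0.25(67.75 − 0.25q_{Mesa}), which gives 0.9375q_{Mesa} = 51.5625 ⇒ q_{Mesa} = 55.
Then q_{Kora} = 67.75 − 0.25·55 = 54.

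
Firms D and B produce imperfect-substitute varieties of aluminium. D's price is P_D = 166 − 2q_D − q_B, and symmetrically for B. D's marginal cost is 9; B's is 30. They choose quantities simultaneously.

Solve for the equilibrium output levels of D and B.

Firm D's profit: π = q_D(166 − 2q_D − q_B) − 9q_D.
∂π/∂q_D = 157 − 4q_D − q_B = 0 ⇒ q_D = 39.25 − 0.25q_B.
Similarly q_B = 34 − 0.25q_D.
Plugging q_B into D's best response: q_D = 39.25 − 0.25(34 − 0.25q_D) ⇒ 0.9375q_D = 30.75, so q_D = 32.8.
Then q_B = 34 − 0.25·32.8 = 25.8.

32.8, 25.8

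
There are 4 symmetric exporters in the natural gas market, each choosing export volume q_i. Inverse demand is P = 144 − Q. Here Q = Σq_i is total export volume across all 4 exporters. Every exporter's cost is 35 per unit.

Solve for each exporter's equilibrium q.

A representative exporter's profit is π_i = q_i(144 − Q) − 35q_i, with Q = q_i + Σ_{j≠i} q_j.
First-order condition: 109 − 2q_i − Σ_{j≠i} q_j = 0.
In a symmetric equilibrium every exporter chooses the same q, so Σ_{j≠i} q_j = 3q. The condition becomes 109 − 5q = 0, giving q = 109/5 = 21.8.

21.8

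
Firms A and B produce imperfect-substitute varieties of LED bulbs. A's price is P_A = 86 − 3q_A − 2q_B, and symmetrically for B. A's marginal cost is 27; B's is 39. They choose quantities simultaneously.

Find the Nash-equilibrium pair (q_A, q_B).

8.125, 5.125

Firm A's profit: π = q_A(86 − 3q_A − 2q_B) − 27q_A.
∂π/∂q_A = 59 − 6q_A − 2q_B = 0 ⇒ q_A = 59/6 − (1/3)q_B.
Similarly q_B = 47/6 − (1/3)q_A.
Plugging q_B into A's best response: q_A = 59/6 − (1/3)(47/6 − (1/3)q_A) ⇒ (8/9)q_A = 65/9, so q_A = 8.125.
Then q_B = 47/6 − (1/3)·8.125 = 5.125.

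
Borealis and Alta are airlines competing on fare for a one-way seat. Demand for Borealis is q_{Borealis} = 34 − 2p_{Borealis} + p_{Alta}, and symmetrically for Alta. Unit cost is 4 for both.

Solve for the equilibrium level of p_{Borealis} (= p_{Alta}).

Borealis's profit: π = (p_{Borealis} − 4)(34 − 2p_{Borealis} + p_{Alta}).
∂π/∂p_{Borealis} = 42 − 4p_{Borealis} + p_{Alta} = 0 ⇒ p_{Borealis} = 10.5 + 0.25p_{Alta}.
By symmetry p_{Alta} = p_{Borealis}; substituting into the reaction function, 0.75p_{Borealis} = 10.5 and p_{Borealis} = 14.

14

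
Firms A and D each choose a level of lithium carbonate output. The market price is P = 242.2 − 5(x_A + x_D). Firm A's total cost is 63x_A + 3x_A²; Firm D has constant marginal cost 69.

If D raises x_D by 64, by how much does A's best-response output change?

-20

Firm A's profit: π = x_A(242.2 − 5(x_A + x_D)) − 63x_A − 3x_A².
∂π/∂x_A = 179.2 − 16x_A − 5x_D = 0, so x_A = 11.2 − 0.3125x_D.
The reaction-function slope is −0.3125, so a 64-unit rise in x_D moves x_A by −0.3125 × 64 = −20. A's best response falls — the actions are strategic substitutes.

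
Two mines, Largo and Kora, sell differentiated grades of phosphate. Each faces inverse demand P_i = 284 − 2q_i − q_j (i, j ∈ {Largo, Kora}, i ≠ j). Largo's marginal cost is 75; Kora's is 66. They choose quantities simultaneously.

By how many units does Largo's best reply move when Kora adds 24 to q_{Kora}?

-6

Mine Largo's profit: π = q_{Largo}(284 − 2q_{Largo} − q_{Kora}) − 75q_{Largo}.
∂π/∂q_{Largo} = 209 − 4q_{Largo} − q_{Kora} = 0 ⇒ q_{Largo} = 52.25 − 0.25q_{Kora}.
The reaction-function slope is −0.25, so a 24-unit rise in q_{Kora} moves q_{Largo} by −0.25 × 24 = −6. Largo's best response falls — the actions are strategic substitutes.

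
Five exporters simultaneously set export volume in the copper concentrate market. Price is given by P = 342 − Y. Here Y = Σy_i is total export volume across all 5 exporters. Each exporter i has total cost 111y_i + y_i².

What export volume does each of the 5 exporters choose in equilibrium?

A representative exporter's profit is π_i = y_i(342 − Y) − 111y_i − y_i², with Y = y_i + Σ_{j≠i} y_j.
First-order condition: 231 − 4y_i − Σ_{j≠i} y_j = 0.
With identical exporters, set every y_j = y: then 231 − 4y − 4y = 0, i.e. y = 231/8 = 28.875.

28.875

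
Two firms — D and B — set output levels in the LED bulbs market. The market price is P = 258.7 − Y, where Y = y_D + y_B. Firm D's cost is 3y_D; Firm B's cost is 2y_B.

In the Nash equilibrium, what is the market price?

87.9

Firm D's profit: π = y_D(258.7 − (y_D + y_B)) − 3y_D.
∂π/∂y_D = 255.7 − 2y_D − y_B = 0, so y_D = 127.85 − 0.5y_B.
By the same steps for B: y_B = 128.35 − 0.5y_D.
Substituting the second reaction function into the first: y_D = 127.85 − 0.5(128.35 − 0.5y_D), which gives 0.75y_D = 63.675 ⇒ y_D = 84.9.
Then y_B = 128.35 − 0.5·84.9 = 85.9.
Equilibrium price: P = 258.7 − 170.8 = 87.9.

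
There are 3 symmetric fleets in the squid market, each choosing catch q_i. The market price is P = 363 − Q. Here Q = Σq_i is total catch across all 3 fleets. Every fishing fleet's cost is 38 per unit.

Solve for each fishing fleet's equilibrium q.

A representative fishing fleet's profit is π_i = q_i(363 − Q) − 38q_i, with Q = q_i + Σ_{j≠i} q_j.
First-order condition: 325 − 2q_i − Σ_{j≠i} q_j = 0.
Imposing symmetry (q_j = q for all j) turns Σ_{j≠i} q_j into 2q, so 325 = 4q and q = 81.25.

81.25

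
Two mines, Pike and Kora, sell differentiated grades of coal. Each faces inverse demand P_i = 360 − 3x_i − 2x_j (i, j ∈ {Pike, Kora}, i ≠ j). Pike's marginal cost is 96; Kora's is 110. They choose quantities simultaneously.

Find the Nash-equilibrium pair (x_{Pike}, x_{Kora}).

33.875, 30.375

Mine Pike's profit: π = x_{Pike}(360 − 3x_{Pike} − 2x_{Kora}) − 96x_{Pike}.
∂π/∂x_{Pike} = 264 − 6x_{Pike} − 2x_{Kora} = 0 ⇒ x_{Pike} = 44 − (1/3)x_{Kora}.
Similarly x_{Kora} = 125/3 − (1/3)x_{Pike}.
Solving the two reaction functions simultaneously: (1 − (−1/3)(−1/3))x_{Pike} = 44 − (1/3)·(125/3), so (8/9)x_{Pike} = 271/9 and x_{Pike} = 33.875.
Then x_{Kora} = 125/3 − (1/3)·33.875 = 30.375.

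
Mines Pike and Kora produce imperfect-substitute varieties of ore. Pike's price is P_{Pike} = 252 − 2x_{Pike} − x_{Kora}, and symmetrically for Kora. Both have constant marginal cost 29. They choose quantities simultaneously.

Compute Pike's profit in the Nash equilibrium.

3978.32

Mine Pike's profit: π = x_{Pike}(252 − 2x_{Pike} − x_{Kora}) − 29x_{Pike}.
∂π/∂x_{Pike} = 223 − 4x_{Pike} − x_{Kora} = 0 ⇒ x_{Pike} = 55.75 − 0.25x_{Kora}.
Setting x_{Pike} = x_{Kora} in the reaction function: x_{Pike} = 55.75 − 0.25x_{Pike}, so x_{Pike} = 55.75 / 1.25 = 44.6.
P_{Pike} = 252 − 2·44.6 − 44.6 = 118.2.
Profit = (118.2 − 29)·44.6 = 3978.32.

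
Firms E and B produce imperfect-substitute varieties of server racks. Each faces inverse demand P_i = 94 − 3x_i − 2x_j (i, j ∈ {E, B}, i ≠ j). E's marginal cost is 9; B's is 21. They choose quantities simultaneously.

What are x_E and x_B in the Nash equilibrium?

Firm E's profit: π = x_E(94 − 3x_E − 2x_B) − 9x_E.
∂π/∂x_E = 85 − 6x_E − 2x_B = 0 ⇒ x_E = 85/6 − (1/3)x_B.
Similarly x_B = 73/6 − (1/3)x_E.
Substituting the second reaction function into the first: x_E = 85/6 − (1/3)(73/6 − (1/3)x_E), which gives (8/9)x_E = 91/9 ⇒ x_E = 11.375.
Then x_B = 73/6 − (1/3)·11.375 = 8.375.

11.375, 8.375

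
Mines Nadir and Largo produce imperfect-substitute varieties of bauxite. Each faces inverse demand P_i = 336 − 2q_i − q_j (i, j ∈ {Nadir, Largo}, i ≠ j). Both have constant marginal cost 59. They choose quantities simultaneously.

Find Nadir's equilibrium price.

169.8

Mine Nadir's profit: π = q_{Nadir}(336 − 2q_{Nadir} − q_{Largo}) − 59q_{Nadir}.
∂π/∂q_{Nadir} = 277 − 4q_{Nadir} − q_{Largo} = 0 ⇒ q_{Nadir} = 69.25 − 0.25q_{Largo}.
The game is symmetric, so in equilibrium q_{Largo} = q_{Nadir}: the reaction function gives 1.25q_{Nadir} = 69.25, hence q_{Nadir} = 55.4.
P_{Nadir} = 336 − 2·55.4 − 55.4 = 169.8.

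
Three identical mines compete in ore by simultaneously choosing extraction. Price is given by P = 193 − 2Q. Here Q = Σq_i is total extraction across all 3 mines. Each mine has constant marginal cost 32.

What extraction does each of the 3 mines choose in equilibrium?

A representative mine's profit is π_i = q_i(193 − 2Q) − 32q_i, with Q = q_i + Σ_{j≠i} q_j.
First-order condition: 161 − 4q_i − 2Σ_{j≠i} q_j = 0.
With identical mines, set every q_j = q: then 161 − 4q − 4q = 0, i.e. q = 161/8 = 20.125.

20.125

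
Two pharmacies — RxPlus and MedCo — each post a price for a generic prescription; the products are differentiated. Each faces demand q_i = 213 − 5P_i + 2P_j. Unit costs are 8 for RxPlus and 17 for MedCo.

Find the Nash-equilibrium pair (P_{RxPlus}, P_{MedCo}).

32.5625, 36.3125

RxPlus's profit: π = (P_{RxPlus} − 8)(213 − 5P_{RxPlus} + 2P_{MedCo}).
∂π/∂P_{RxPlus} = 253 − 10P_{RxPlus} + 2P_{MedCo} = 0 ⇒ P_{RxPlus} = 25.3 + 0.2P_{MedCo}.
Similarly P_{MedCo} = 29.8 + 0.2P_{RxPlus}.
Plugging P_{MedCo} into RxPlus's best response: P_{RxPlus} = 25.3 + 0.2(29.8 + 0.2P_{RxPlus}) ⇒ 0.96P_{RxPlus} = 31.26, so P_{RxPlus} = 32.5625.
Then P_{MedCo} = 29.8 + 0.2·32.5625 = 36.3125.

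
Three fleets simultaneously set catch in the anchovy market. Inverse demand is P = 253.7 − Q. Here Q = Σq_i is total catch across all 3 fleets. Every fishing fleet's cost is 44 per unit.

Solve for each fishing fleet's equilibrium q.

52.425

A representative fishing fleet's profit is π_i = q_i(253.7 − Q) − 44q_i, with Q = q_i + Σ_{j≠i} q_j.
First-order condition: 209.7 − 2q_i − Σ_{j≠i} q_j = 0.
In a symmetric equilibrium every fishing fleet chooses the same q, so Σ_{j≠i} q_j = 2q. The condition becomes 209.7 − 4q = 0, giving q = 209.7/4 = 52.425.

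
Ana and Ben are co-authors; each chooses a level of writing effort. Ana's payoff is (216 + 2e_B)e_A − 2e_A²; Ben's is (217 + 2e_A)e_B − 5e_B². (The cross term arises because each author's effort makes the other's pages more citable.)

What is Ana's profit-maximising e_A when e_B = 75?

Expanding Ana's payoff: 216e_A + 2e_Be_A − 2e_A².
∂π/∂e_A = 216 + 2e_B − 4e_A = 0, so e_A = 54 + 0.5e_B.
At e_B = 75: e_A = 54 + 0.5·75 = 91.5.

91.5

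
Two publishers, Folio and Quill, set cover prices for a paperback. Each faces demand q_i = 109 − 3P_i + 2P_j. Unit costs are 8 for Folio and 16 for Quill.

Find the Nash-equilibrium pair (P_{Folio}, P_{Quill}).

Folio's profit: π = (P_{Folio} − 8)(109 − 3P_{Folio} + 2P_{Quill}).
∂π/∂P_{Folio} = 133 − 6P_{Folio} + 2P_{Quill} = 0 ⇒ P_{Folio} = 133/6 + (1/3)P_{Quill}.
Similarly P_{Quill} = 157/6 + (1/3)P_{Folio}.
Solving the two reaction functions simultaneously: (1 − (1/3)(1/3))P_{Folio} = 133/6 + (1/3)·(157/6), so (8/9)P_{Folio} = 278/9 and P_{Folio} = 34.75.
Then P_{Quill} = 157/6 + (1/3)·34.75 = 37.75.

34.75, 37.75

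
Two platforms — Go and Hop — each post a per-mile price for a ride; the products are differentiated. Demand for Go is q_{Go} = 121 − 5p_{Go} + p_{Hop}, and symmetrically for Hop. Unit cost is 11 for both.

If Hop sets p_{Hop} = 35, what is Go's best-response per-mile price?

Go's profit: π = (p_{Go} − 11)(121 − 5p_{Go} + p_{Hop}).
∂π/∂p_{Go} = 176 − 10p_{Go} + p_{Hop} = 0 ⇒ p_{Go} = 17.6 + 0.1p_{Hop}.
At p_{Hop} = 35: p_{Go} = 17.6 + 0.1·35 = 21.1.

21.1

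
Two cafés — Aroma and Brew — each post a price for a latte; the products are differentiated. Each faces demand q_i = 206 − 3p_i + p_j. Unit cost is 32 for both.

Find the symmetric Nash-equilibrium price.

60.4

Aroma's profit: π = (p_{Aroma} − 32)(206 − 3p_{Aroma} + p_{Brew}).
∂π/∂p_{Aroma} = 302 − 6p_{Aroma} + p_{Brew} = 0 ⇒ p_{Aroma} = 151/3 + (1/6)p_{Brew}.
By symmetry p_{Brew} = p_{Aroma}; substituting into the reaction function, (5/6)p_{Aroma} = 151/3 and p_{Aroma} = 60.4.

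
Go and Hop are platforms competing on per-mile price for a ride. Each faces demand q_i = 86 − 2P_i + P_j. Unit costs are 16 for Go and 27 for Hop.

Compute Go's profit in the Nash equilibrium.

1230.08

Go's profit: π = (P_{Go} − 16)(86 − 2P_{Go} + P_{Hop}).
∂π/∂P_{Go} = 118 − 4P_{Go} + P_{Hop} = 0 ⇒ P_{Go} = 29.5 + 0.25P_{Hop}.
Similarly P_{Hop} = 35 + 0.25P_{Go}.
Substituting the second reaction function into the first: P_{Go} = 29.5 + 0.25(35 + 0.25P_{Go}), which gives 0.9375P_{Go} = 38.25 ⇒ P_{Go} = 40.8.
Then P_{Hop} = 35 + 0.25·40.8 = 45.2.
q_{Go} = 86 − 2·40.8 + 45.2 = 49.6.
Profit = (40.8 − 16)·49.6 = 1230.08.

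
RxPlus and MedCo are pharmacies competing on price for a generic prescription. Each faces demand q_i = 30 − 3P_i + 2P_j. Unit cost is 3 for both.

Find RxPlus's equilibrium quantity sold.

RxPlus's profit: π = (P_{RxPlus} − 3)(30 − 3P_{RxPlus} + 2P_{MedCo}).
∂π/∂P_{RxPlus} = 39 − 6P_{RxPlus} + 2P_{MedCo} = 0 ⇒ P_{RxPlus} = 6.5 + (1/3)P_{MedCo}.
The game is symmetric, so in equilibrium P_{MedCo} = P_{RxPlus}: the reaction function gives (2/3)P_{RxPlus} = 6.5, hence P_{RxPlus} = 9.75.
q_{RxPlus} = 30 − 3·9.75 + 2·9.75 = 20.25.

20.25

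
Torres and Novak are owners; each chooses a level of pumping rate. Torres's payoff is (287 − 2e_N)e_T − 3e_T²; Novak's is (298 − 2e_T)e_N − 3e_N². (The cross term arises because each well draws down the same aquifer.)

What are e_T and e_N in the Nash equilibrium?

35.1875, 37.9375

Expanding Torres's payoff: 287e_T − 2e_Ne_T − 3e_T².
∂π/∂e_T = 287 − 2e_N − 6e_T = 0, so e_T = 287/6 − (1/3)e_N.
Likewise for Novak: e_N = 149/3 − (1/3)e_T.
Plugging e_N into Torres's best response: e_T = 287/6 − (1/3)(149/3 − (1/3)e_T) ⇒ (8/9)e_T = 563/18, so e_T = 35.1875.
Then e_N = 149/3 − (1/3)·35.1875 = 37.9375.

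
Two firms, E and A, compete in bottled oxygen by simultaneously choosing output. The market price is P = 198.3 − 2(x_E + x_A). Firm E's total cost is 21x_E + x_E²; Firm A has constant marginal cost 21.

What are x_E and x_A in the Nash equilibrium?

Firm E's profit: π = x_E(198.3 − 2(x_E + x_A)) − 21x_E − x_E².
∂π/∂x_E = 177.3 − 6x_E − 2x_A = 0, so x_E = 29.55 − (1/3)x_A.
For A: ∂π/∂x_A = 177.3 − 4x_A − 2x_E = 0 ⇒ x_A = 44.325 − 0.5x_E.
Plugging x_A into E's best response: x_E = 29.55 − (1/3)(44.325 − 0.5x_E) ⇒ (5/6)x_E = 14.775, so x_E = 17.73.
Then x_A = 44.325 − 0.5·17.73 = 35.46.

17.73, 35.46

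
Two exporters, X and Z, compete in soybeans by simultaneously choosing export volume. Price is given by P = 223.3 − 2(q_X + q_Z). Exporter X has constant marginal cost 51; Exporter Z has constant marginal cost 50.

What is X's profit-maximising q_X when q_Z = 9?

Exporter X's profit: π = q_X(223.3 − 2(q_X + q_Z)) − 51q_X.
∂π/∂q_X = 172.3 − 4q_X − 2q_Z = 0, so q_X = 43.075 − 0.5q_Z.
At q_Z = 9: q_X = 43.075 − 0.5·9 = 38.575.

38.575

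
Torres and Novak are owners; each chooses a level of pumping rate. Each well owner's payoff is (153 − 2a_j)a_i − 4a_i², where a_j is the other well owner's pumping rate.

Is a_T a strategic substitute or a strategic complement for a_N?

Torres's payoff is (153 − 2a_N)a_T − 4a_T².
∂π/∂a_T = 153 − 2a_N − 8a_T = 0, so a_T = 19.125 − 0.25a_N.
The best-response slope da_T/da_N = −0.25 < 0: the reaction function is downward-sloping, so the choices are strategic substitutes.

strategic substitutes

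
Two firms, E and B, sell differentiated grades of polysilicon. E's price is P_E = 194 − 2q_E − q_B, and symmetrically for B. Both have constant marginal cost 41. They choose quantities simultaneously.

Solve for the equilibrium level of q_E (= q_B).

30.6

Firm E's profit: π = q_E(194 − 2q_E − q_B) − 41q_E.
∂π/∂q_E = 153 − 4q_E − q_B = 0 ⇒ q_E = 38.25 − 0.25q_B.
Setting q_E = q_B in the reaction function: q_E = 38.25 − 0.25q_E, so q_E = 38.25 / 1.25 = 30.6.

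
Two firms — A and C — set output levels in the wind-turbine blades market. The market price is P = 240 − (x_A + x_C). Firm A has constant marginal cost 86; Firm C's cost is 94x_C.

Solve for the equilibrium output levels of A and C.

Firm A's profit: π = x_A(240 − (x_A + x_C)) − 86x_A.
∂π/∂x_A = 154 − 2x_A − x_C = 0, so x_A = 77 − 0.5x_C.
By the same steps for C: x_C = 73 − 0.5x_A.
Substituting the second reaction function into the first: x_A = 77 − 0.5(73 − 0.5x_A), which gives 0.75x_A = 40.5 ⇒ x_A = 54.
Then x_C = 73 − 0.5·54 = 46.

54, 46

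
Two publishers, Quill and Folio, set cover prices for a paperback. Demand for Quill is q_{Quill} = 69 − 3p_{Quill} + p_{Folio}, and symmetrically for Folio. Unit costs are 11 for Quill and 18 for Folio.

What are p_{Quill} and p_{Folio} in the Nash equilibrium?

Quill's profit: π = (p_{Quill} − 11)(69 − 3p_{Quill} + p_{Folio}).
∂π/∂p_{Quill} = 102 − 6p_{Quill} + p_{Folio} = 0 ⇒ p_{Quill} = 17 + (1/6)p_{Folio}.
Similarly p_{Folio} = 20.5 + (1/6)p_{Quill}.
Solving the two reaction functions simultaneously: (1 − (1/6)(1/6))p_{Quill} = 17 + (1/6)·20.5, so (35/36)p_{Quill} = 245/12 and p_{Quill} = 21.
Then p_{Folio} = 20.5 + (1/6)·21 = 24.

21, 24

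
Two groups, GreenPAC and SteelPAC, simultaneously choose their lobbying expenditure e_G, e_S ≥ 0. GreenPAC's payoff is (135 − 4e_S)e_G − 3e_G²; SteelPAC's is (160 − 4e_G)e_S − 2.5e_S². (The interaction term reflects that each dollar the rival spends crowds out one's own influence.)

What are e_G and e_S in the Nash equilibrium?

2.5, 30

Expanding GreenPAC's payoff: 135e_G − 4e_Se_G − 3e_G².
∂π/∂e_G = 135 − 4e_S − 6e_G = 0, so e_G = 22.5 − (2/3)e_S.
Likewise for SteelPAC: e_S = 32 − 0.8e_G.
Solving the two reaction functions simultaneously: (1 − (−2/3)(−0.8))e_G = 22.5 − (2/3)·32, so (7/15)e_G = 7/6 and e_G = 2.5.
Then e_S = 32 − 0.8·2.5 = 30.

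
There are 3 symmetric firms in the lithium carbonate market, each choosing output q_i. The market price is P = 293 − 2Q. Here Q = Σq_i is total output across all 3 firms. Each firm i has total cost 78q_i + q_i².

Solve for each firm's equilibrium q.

A representative firm's profit is π_i = q_i(293 − 2Q) − 78q_i − q_i², with Q = q_i + Σ_{j≠i} q_j.
First-order condition: 215 − 6q_i − 2Σ_{j≠i} q_j = 0.
With identical firms, set every q_j = q: then 215 − 6q − 4q = 0, i.e. q = 215/10 = 21.5.

21.5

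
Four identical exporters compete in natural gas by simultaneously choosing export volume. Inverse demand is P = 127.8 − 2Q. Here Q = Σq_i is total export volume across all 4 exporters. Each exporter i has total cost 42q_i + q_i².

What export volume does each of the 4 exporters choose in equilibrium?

A representative exporter's profit is π_i = q_i(127.8 − 2Q) − 42q_i − q_i², with Q = q_i + Σ_{j≠i} q_j.
First-order condition: 85.8 − 6q_i − 2Σ_{j≠i} q_j = 0.
Imposing symmetry (q_j = q for all j) turns Σ_{j≠i} q_j into 3q, so 85.8 = 12q and q = 7.15.

7.15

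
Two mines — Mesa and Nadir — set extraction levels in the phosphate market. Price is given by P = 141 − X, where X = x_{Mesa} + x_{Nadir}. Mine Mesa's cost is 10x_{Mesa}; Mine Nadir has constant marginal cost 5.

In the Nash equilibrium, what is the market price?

Mine Mesa's profit: π = x_{Mesa}(141 − (x_{Mesa} + x_{Nadir})) − 10x_{Mesa}.
∂π/∂x_{Mesa} = 131 − 2x_{Mesa} − x_{Nadir} = 0, so x_{Mesa} = 65.5 − 0.5x_{Nadir}.
By the same steps for Nadir: x_{Nadir} = 68 − 0.5x_{Mesa}.
Plugging x_{Nadir} into Mesa's best response: x_{Mesa} = 65.5 − 0.5(68 − 0.5x_{Mesa}) ⇒ 0.75x_{Mesa} = 31.5, so x_{Mesa} = 42.
Then x_{Nadir} = 68 − 0.5·42 = 47.
Equilibrium price: P = 141 − 89 = 52.

52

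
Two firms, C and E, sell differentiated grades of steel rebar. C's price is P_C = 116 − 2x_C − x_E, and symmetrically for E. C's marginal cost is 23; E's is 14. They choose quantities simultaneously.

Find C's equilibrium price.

59

Firm C's profit: π = x_C(116 − 2x_C − x_E) − 23x_C.
∂π/∂x_C = 93 − 4x_C − x_E = 0 ⇒ x_C = 23.25 − 0.25x_E.
Similarly x_E = 25.5 − 0.25x_C.
Substituting the second reaction function into the first: x_C = 23.25 − 0.25(25.5 − 0.25x_C), which gives 0.9375x_C = 16.875 ⇒ x_C = 18.
Then x_E = 25.5 − 0.25·18 = 21.
P_C = 116 − 2·18 − 21 = 59.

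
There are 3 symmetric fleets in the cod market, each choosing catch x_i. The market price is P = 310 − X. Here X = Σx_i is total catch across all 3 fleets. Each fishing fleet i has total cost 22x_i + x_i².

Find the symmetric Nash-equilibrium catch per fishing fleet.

48

A representative fishing fleet's profit is π_i = x_i(310 − X) − 22x_i − x_i², with X = x_i + Σ_{j≠i} x_j.
First-order condition: 288 − 4x_i − Σ_{j≠i} x_j = 0.
With identical fishing fleets, set every x_j = x: then 288 − 4x − 2x = 0, i.e. x = 288/6 = 48.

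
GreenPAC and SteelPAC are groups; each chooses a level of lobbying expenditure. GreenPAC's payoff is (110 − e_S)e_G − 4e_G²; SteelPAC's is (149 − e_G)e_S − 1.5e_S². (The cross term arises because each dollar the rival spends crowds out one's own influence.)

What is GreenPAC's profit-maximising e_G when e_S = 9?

Expanding GreenPAC's payoff: 110e_G − e_Se_G − 4e_G².
∂π/∂e_G = 110 − e_S − 8e_G = 0, so e_G = 13.75 − 0.125e_S.
At e_S = 9: e_G = 13.75 − 0.125·9 = 12.625.

12.625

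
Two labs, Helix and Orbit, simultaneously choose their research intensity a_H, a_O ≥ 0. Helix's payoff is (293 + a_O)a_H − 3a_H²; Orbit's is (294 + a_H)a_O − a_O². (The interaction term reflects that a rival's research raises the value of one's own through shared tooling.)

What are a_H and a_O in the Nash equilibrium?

Expanding Helix's payoff: 293a_H + a_Oa_H − 3a_H².
∂π/∂a_H = 293 + a_O − 6a_H = 0, so a_H = 293/6 + (1/6)a_O.
Likewise for Orbit: a_O = 147 + 0.5a_H.
Substituting the second reaction function into the first: a_H = 293/6 + (1/6)(147 + 0.5a_H), which gives (11/12)a_H = 220/3 ⇒ a_H = 80.
Then a_O = 147 + 0.5·80 = 187.

80, 187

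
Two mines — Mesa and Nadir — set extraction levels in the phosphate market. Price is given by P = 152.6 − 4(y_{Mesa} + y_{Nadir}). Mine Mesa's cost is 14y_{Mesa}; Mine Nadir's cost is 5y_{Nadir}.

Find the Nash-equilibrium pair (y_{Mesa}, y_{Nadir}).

10.8, 13.05

Mine Mesa's profit: π = y_{Mesa}(152.6 − 4(y_{Mesa} + y_{Nadir})) − 14y_{Mesa}.
∂π/∂y_{Mesa} = 138.6 − 8y_{Mesa} − 4y_{Nadir} = 0, so y_{Mesa} = 17.325 − 0.5y_{Nadir}.
By the same steps for Nadir: y_{Nadir} = 18.45 − 0.5y_{Mesa}.
Plugging y_{Nadir} into Mesa's best response: y_{Mesa} = 17.325 − 0.5(18.45 − 0.5y_{Mesa}) ⇒ 0.75y_{Mesa} = 8.1, so y_{Mesa} = 10.8.
Then y_{Nadir} = 18.45 − 0.5·10.8 = 13.05.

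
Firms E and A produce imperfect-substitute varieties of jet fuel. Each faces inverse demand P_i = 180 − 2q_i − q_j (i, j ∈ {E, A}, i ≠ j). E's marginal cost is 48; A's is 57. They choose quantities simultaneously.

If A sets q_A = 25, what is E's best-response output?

26.75

Firm E's profit: π = q_E(180 − 2q_E − q_A) − 48q_E.
∂π/∂q_E = 132 − 4q_E − q_A = 0 ⇒ q_E = 33 − 0.25q_A.
At q_A = 25: q_E = 33 − 0.25·25 = 26.75.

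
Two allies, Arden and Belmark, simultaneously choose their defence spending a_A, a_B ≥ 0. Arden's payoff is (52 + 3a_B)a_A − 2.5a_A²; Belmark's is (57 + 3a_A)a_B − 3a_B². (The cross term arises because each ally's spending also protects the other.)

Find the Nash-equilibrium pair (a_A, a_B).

Expanding Arden's payoff: 52a_A + 3a_Ba_A − 2.5a_A².
∂π/∂a_A = 52 + 3a_B − 5a_A = 0, so a_A = 10.4 + 0.6a_B.
Likewise for Belmark: a_B = 9.5 + 0.5a_A.
Plugging a_B into Arden's best response: a_A = 10.4 + 0.6(9.5 + 0.5a_A) ⇒ 0.7a_A = 16.1, so a_A = 23.
Then a_B = 9.5 + 0.5·23 = 21.

23, 21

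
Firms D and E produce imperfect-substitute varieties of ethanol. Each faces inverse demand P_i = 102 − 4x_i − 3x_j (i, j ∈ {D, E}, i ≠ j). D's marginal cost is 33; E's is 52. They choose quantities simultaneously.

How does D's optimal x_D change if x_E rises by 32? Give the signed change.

-12

Firm D's profit: π = x_D(102 − 4x_D − 3x_E) − 33x_D.
∂π/∂x_D = 69 − 8x_D − 3x_E = 0 ⇒ x_D = 8.625 − 0.375x_E.
The reaction-function slope is −0.375, so a 32-unit rise in x_E moves x_D by −0.375 × 32 = −12. D's best response falls — the actions are strategic substitutes.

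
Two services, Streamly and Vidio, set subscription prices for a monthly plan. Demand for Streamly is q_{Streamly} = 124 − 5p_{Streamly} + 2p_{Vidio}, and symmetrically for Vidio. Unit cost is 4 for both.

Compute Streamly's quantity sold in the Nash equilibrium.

Streamly's profit: π = (p_{Streamly} − 4)(124 − 5p_{Streamly} + 2p_{Vidio}).
∂π/∂p_{Streamly} = 144 − 10p_{Streamly} + 2p_{Vidio} = 0 ⇒ p_{Streamly} = 14.4 + 0.2p_{Vidio}.
The game is symmetric, so in equilibrium p_{Vidio} = p_{Streamly}: the reaction function gives 0.8p_{Streamly} = 14.4, hence p_{Streamly} = 18.
q_{Streamly} = 124 − 5·18 + 2·18 = 70.

70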